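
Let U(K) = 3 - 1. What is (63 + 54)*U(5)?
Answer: 234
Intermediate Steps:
U(K) = 2
(63 + 54)*U(5) = (63 + 54)*2 = 117*2 = 234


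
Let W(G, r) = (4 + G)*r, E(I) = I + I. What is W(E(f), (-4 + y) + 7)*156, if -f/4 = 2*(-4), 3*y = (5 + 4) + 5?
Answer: 81328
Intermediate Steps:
y = 14/3 (y = ((5 + 4) + 5)/3 = (9 + 5)/3 = (⅓)*14 = 14/3 ≈ 4.6667)
f = 32 (f = -8*(-4) = -4*(-8) = 32)
E(I) = 2*I
W(G, r) = r*(4 + G)
W(E(f), (-4 + y) + 7)*156 = (((-4 + 14/3) + 7)*(4 + 2*32))*156 = ((⅔ + 7)*(4 + 64))*156 = ((23/3)*68)*156 = (1564/3)*156 = 81328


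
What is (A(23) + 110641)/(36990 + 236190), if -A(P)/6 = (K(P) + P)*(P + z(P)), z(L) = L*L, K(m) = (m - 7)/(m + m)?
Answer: 33313/273180 ≈ 0.12195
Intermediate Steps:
K(m) = (-7 + m)/(2*m) (K(m) = (-7 + m)/((2*m)) = (-7 + m)*(1/(2*m)) = (-7 + m)/(2*m))
z(L) = L**2
A(P) = -6*(P + P**2)*(P + (-7 + P)/(2*P)) (A(P) = -6*((-7 + P)/(2*P) + P)*(P + P**2) = -6*(P + (-7 + P)/(2*P))*(P + P**2) = -6*(P + P**2)*(P + (-7 + P)/(2*P)))
(A(23) + 110641)/(36990 + 236190) = ((21 - 9*23**2 - 6*23**3 + 18*23) + 110641)/(36990 + 236190) = ((21 - 9*529 - 6*12167 + 414) + 110641)/273180 = ((21 - 4761 - 73002 + 414) + 110641)*(1/273180) = (-77328 + 110641)*(1/273180) = 33313*(1/273180) = 33313/273180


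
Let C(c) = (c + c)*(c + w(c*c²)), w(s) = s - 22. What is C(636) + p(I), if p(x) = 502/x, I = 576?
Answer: 94243625003771/288 ≈ 3.2723e+11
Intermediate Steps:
w(s) = -22 + s
C(c) = 2*c*(-22 + c + c³) (C(c) = (c + c)*(c + (-22 + c*c²)) = (2*c)*(c + (-22 + c³)) = (2*c)*(-22 + c + c³) = 2*c*(-22 + c + c³))
C(636) + p(I) = 2*636*(-22 + 636 + 636³) + 502/576 = 2*636*(-22 + 636 + 257259456) + 502*(1/576) = 2*636*257260070 + 251/288 = 327234809040 + 251/288 = 94243625003771/288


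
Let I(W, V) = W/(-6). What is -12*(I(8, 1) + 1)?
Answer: 4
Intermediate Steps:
I(W, V) = -W/6 (I(W, V) = W*(-⅙) = -W/6)
-12*(I(8, 1) + 1) = -12*(-⅙*8 + 1) = -12*(-4/3 + 1) = -12*(-⅓) = 4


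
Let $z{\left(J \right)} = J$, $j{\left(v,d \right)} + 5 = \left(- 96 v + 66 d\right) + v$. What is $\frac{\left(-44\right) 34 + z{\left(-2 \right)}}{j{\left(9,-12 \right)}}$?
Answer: $\frac{107}{118} \approx 0.90678$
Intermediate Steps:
$j{\left(v,d \right)} = -5 - 95 v + 66 d$ ($j{\left(v,d \right)} = -5 + \left(\left(- 96 v + 66 d\right) + v\right) = -5 + \left(- 95 v + 66 d\right) = -5 - 95 v + 66 d$)
$\frac{\left(-44\right) 34 + z{\left(-2 \right)}}{j{\left(9,-12 \right)}} = \frac{\left(-44\right) 34 - 2}{-5 - 855 + 66 \left(-12\right)} = \frac{-1496 - 2}{-5 - 855 - 792} = - \frac{1498}{-1652} = \left(-1498\right) \left(- \frac{1}{1652}\right) = \frac{107}{118}$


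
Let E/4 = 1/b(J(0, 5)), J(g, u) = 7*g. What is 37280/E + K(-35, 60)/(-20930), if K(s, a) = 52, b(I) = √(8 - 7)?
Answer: 7502598/805 ≈ 9320.0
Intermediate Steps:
b(I) = 1 (b(I) = √1 = 1)
E = 4 (E = 4/1 = 4*1 = 4)
37280/E + K(-35, 60)/(-20930) = 37280/4 + 52/(-20930) = 37280*(¼) + 52*(-1/20930) = 9320 - 2/805 = 7502598/805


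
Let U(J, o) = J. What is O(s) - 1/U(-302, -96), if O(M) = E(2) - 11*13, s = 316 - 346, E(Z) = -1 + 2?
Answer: -42883/302 ≈ -142.00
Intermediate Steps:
E(Z) = 1
s = -30
O(M) = -142 (O(M) = 1 - 11*13 = 1 - 143 = -142)
O(s) - 1/U(-302, -96) = -142 - 1/(-302) = -142 - 1*(-1/302) = -142 + 1/302 = -42883/302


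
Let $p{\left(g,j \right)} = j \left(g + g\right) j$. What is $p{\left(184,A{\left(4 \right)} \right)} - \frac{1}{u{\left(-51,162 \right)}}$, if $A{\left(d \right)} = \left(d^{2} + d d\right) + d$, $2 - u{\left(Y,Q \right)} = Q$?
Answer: $\frac{76308481}{160} \approx 4.7693 \cdot 10^{5}$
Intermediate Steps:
$u{\left(Y,Q \right)} = 2 - Q$
$A{\left(d \right)} = d + 2 d^{2}$ ($A{\left(d \right)} = \left(d^{2} + d^{2}\right) + d = 2 d^{2} + d = d + 2 d^{2}$)
$p{\left(g,j \right)} = 2 g j^{2}$ ($p{\left(g,j \right)} = j 2 g j = 2 g j j = 2 g j^{2}$)
$p{\left(184,A{\left(4 \right)} \right)} - \frac{1}{u{\left(-51,162 \right)}} = 2 \cdot 184 \left(4 \left(1 + 2 \cdot 4\right)\right)^{2} - \frac{1}{2 - 162} = 2 \cdot 184 \left(4 \left(1 + 8\right)\right)^{2} - \frac{1}{2 - 162} = 2 \cdot 184 \left(4 \cdot 9\right)^{2} - \frac{1}{-160} = 2 \cdot 184 \cdot 36^{2} - - \frac{1}{160} = 2 \cdot 184 \cdot 1296 + \frac{1}{160} = 476928 + \frac{1}{160} = \frac{76308481}{160}$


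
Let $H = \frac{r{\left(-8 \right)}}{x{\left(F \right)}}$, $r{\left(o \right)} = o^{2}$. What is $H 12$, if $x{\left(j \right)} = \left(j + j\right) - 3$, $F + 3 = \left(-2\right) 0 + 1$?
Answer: $- \frac{768}{7} \approx -109.71$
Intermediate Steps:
$F = -2$ ($F = -3 + \left(\left(-2\right) 0 + 1\right) = -3 + \left(0 + 1\right) = -3 + 1 = -2$)
$x{\left(j \right)} = -3 + 2 j$ ($x{\left(j \right)} = 2 j - 3 = -3 + 2 j$)
$H = - \frac{64}{7}$ ($H = \frac{\left(-8\right)^{2}}{-3 + 2 \left(-2\right)} = \frac{64}{-3 - 4} = \frac{64}{-7} = 64 \left(- \frac{1}{7}\right) = - \frac{64}{7} \approx -9.1429$)
$H 12 = \left(- \frac{64}{7}\right) 12 = - \frac{768}{7}$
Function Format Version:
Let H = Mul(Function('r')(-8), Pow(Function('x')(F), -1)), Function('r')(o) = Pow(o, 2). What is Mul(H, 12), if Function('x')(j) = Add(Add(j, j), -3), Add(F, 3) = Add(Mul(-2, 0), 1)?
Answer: Rational(-768, 7) ≈ -109.71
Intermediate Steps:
F = -2 (F = Add(-3, Add(Mul(-2, 0), 1)) = Add(-3, Add(0, 1)) = Add(-3, 1) = -2)
Function('x')(j) = Add(-3, Mul(2, j)) (Function('x')(j) = Add(Mul(2, j), -3) = Add(-3, Mul(2, j)))
H = Rational(-64, 7) (H = Mul(Pow(-8, 2), Pow(Add(-3, Mul(2, -2)), -1)) = Mul(64, Pow(Add(-3, -4), -1)) = Mul(64, Pow(-7, -1)) = Mul(64, Rational(-1, 7)) = Rational(-64, 7) ≈ -9.1429)
Mul(H, 12) = Mul(Rational(-64, 7), 12) = Rational(-768, 7)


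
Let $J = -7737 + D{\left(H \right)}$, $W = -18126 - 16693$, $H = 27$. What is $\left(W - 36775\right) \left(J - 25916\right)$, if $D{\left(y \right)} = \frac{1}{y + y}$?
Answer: $\frac{65052492017}{27} \approx 2.4094 \cdot 10^{9}$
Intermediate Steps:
$W = -34819$ ($W = -18126 - 16693 = -34819$)
$D{\left(y \right)} = \frac{1}{2 y}$
$J = - \frac{417797}{54}$ ($J = -7737 + \frac{1}{2 \cdot 27} = -7737 + \frac{1}{2} \cdot \frac{1}{27} = -7737 + \frac{1}{54} = - \frac{417797}{54} \approx -7737.0$)
$\left(W - 36775\right) \left(J - 25916\right) = \left(-34819 - 36775\right) \left(- \frac{417797}{54} - 25916\right) = \left(-71594\right) \left(- \frac{1817261}{54}\right) = \frac{65052492017}{27}$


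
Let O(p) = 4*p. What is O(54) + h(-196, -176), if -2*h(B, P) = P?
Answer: 304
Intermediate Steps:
h(B, P) = -P/2
O(54) + h(-196, -176) = 4*54 - 1/2*(-176) = 216 + 88 = 304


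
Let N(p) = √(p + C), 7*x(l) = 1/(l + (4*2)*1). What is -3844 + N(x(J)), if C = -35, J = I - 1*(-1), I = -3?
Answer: -3844 + I*√61698/42 ≈ -3844.0 + 5.9141*I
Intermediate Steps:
J = -2 (J = -3 - 1*(-1) = -3 + 1 = -2)
x(l) = 1/(7*(8 + l)) (x(l) = 1/(7*(l + (4*2)*1)) = 1/(7*(l + 8*1)) = 1/(7*(l + 8)) = 1/(7*(8 + l)))
N(p) = √(-35 + p) (N(p) = √(p - 35) = √(-35 + p))
-3844 + N(x(J)) = -3844 + √(-35 + 1/(7*(8 - 2))) = -3844 + √(-35 + (⅐)/6) = -3844 + √(-35 + (⅐)*(⅙)) = -3844 + √(-35 + 1/42) = -3844 + √(-1469/42) = -3844 + I*√61698/42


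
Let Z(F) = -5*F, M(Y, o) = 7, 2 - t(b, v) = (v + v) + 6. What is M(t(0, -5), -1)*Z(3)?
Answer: -105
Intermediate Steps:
t(b, v) = -4 - 2*v (t(b, v) = 2 - ((v + v) + 6) = 2 - (2*v + 6) = 2 - (6 + 2*v) = 2 + (-6 - 2*v) = -4 - 2*v)
M(t(0, -5), -1)*Z(3) = 7*(-5*3) = 7*(-15) = -105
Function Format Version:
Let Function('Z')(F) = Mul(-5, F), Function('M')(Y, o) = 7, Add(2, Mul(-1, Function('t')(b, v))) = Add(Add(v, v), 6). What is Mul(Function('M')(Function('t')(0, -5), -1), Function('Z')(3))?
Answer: -105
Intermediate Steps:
Function('t')(b, v) = Add(-4, Mul(-2, v)) (Function('t')(b, v) = Add(2, Mul(-1, Add(Add(v, v), 6))) = Add(2, Mul(-1, Add(Mul(2, v), 6))) = Add(2, Mul(-1, Add(6, Mul(2, v)))) = Add(2, Add(-6, Mul(-2, v))) = Add(-4, Mul(-2, v)))
Mul(Function('M')(Function('t')(0, -5), -1), Function('Z')(3)) = Mul(7, Mul(-5, 3)) = Mul(7, -15) = -105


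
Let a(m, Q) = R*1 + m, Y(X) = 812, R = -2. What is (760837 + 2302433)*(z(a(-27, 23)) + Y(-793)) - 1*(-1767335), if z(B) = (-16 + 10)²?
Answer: 2599420295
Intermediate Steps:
a(m, Q) = -2 + m (a(m, Q) = -2*1 + m = -2 + m)
z(B) = 36 (z(B) = (-6)² = 36)
(760837 + 2302433)*(z(a(-27, 23)) + Y(-793)) - 1*(-1767335) = (760837 + 2302433)*(36 + 812) - 1*(-1767335) = 3063270*848 + 1767335 = 2597652960 + 1767335 = 2599420295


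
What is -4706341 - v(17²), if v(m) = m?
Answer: -4706630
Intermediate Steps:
-4706341 - v(17²) = -4706341 - 1*17² = -4706341 - 1*289 = -4706341 - 289 = -4706630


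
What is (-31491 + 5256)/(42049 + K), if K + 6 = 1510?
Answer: -26235/43553 ≈ -0.60237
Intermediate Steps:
K = 1504 (K = -6 + 1510 = 1504)
(-31491 + 5256)/(42049 + K) = (-31491 + 5256)/(42049 + 1504) = -26235/43553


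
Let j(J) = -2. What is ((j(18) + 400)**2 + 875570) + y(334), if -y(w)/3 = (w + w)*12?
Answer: 1009926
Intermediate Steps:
y(w) = -72*w (y(w) = -3*(w + w)*12 = -3*2*w*12 = -72*w)
((j(18) + 400)**2 + 875570) + y(334) = ((-2 + 400)**2 + 875570) - 72*334 = (398**2 + 875570) - 24048 = (158404 + 875570) - 24048 = 1033974 - 24048 = 1009926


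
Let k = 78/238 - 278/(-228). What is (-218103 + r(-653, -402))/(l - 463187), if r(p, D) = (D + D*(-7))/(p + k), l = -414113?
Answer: 77101687725/310129445212 ≈ 0.24861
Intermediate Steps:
k = 20987/13566 (k = 78*(1/238) - 278*(-1/228) = 39/119 + 139/114 = 20987/13566 ≈ 1.5470)
r(p, D) = -6*D/(20987/13566 + p) (r(p, D) = (D + D*(-7))/(p + 20987/13566) = (D - 7*D)/(20987/13566 + p) = (-6*D)/(20987/13566 + p) = -6*D/(20987/13566 + p))
(-218103 + r(-653, -402))/(l - 463187) = (-218103 - 81396*(-402)/(20987 + 13566*(-653)))/(-414113 - 463187) = (-218103 - 81396*(-402)/(20987 - 8858598))/(-877300) = (-218103 - 81396*(-402)/(-8837611))*(-1/877300) = (-218103 - 81396*(-402)*(-1/8837611))*(-1/877300) = (-218103 - 32721192/8837611)*(-1/877300) = -1927542193125/8837611*(-1/877300) = 77101687725/310129445212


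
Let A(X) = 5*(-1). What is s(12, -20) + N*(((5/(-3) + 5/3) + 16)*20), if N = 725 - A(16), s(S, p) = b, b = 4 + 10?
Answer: 233614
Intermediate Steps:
b = 14
s(S, p) = 14
A(X) = -5
N = 730 (N = 725 - 1*(-5) = 725 + 5 = 730)
s(12, -20) + N*(((5/(-3) + 5/3) + 16)*20) = 14 + 730*(((5/(-3) + 5/3) + 16)*20) = 14 + 730*(((5*(-⅓) + 5*(⅓)) + 16)*20) = 14 + 730*(((-5/3 + 5/3) + 16)*20) = 14 + 730*((0 + 16)*20) = 14 + 730*(16*20) = 14 + 730*320 = 14 + 233600 = 233614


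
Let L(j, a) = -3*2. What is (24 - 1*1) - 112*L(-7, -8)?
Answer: 695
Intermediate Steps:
L(j, a) = -6
(24 - 1*1) - 112*L(-7, -8) = (24 - 1*1) - 112*(-6) = (24 - 1) + 672 = 23 + 672 = 695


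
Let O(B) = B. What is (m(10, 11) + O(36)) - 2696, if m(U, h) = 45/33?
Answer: -29245/11 ≈ -2658.6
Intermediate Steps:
m(U, h) = 15/11 (m(U, h) = 45*(1/33) = 15/11)
(m(10, 11) + O(36)) - 2696 = (15/11 + 36) - 2696 = 411/11 - 2696 = -29245/11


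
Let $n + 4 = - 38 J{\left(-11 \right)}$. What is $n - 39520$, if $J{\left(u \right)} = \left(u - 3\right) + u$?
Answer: $-38574$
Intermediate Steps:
$J{\left(u \right)} = -3 + 2 u$ ($J{\left(u \right)} = \left(-3 + u\right) + u = -3 + 2 u$)
$n = 946$ ($n = -4 - 38 \left(-3 + 2 \left(-11\right)\right) = -4 - 38 \left(-3 - 22\right) = -4 - -950 = -4 + 950 = 946$)
$n - 39520 = 946 - 39520 = -38574$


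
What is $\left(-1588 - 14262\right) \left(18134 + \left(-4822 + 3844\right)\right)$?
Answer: $-271922600$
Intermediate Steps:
$\left(-1588 - 14262\right) \left(18134 + \left(-4822 + 3844\right)\right) = - 15850 \left(18134 - 978\right) = \left(-15850\right) 17156 = -271922600$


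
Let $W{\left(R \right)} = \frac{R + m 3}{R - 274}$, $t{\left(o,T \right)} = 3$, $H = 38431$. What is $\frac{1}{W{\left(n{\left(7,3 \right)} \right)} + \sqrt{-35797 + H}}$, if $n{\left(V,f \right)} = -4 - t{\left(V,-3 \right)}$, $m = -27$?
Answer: $- \frac{12364}{103987765} + \frac{78961 \sqrt{2634}}{207975530} \approx 0.019366$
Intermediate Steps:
$n{\left(V,f \right)} = -7$ ($n{\left(V,f \right)} = -4 - 3 = -7$)
$W{\left(R \right)} = \frac{-81 + R}{-274 + R}$ ($W{\left(R \right)} = \frac{R - 81}{R - 274} = \frac{R - 81}{-274 + R} = \frac{-81 + R}{-274 + R}$)
$\frac{1}{W{\left(n{\left(7,3 \right)} \right)} + \sqrt{-35797 + H}} = \frac{1}{\frac{-81 - 7}{-274 - 7} + \sqrt{-35797 + 38431}} = \frac{1}{\frac{1}{-281} \left(-88\right) + \sqrt{2634}} = \frac{1}{\left(- \frac{1}{281}\right) \left(-88\right) + \sqrt{2634}} = \frac{1}{\frac{88}{281} + \sqrt{2634}}$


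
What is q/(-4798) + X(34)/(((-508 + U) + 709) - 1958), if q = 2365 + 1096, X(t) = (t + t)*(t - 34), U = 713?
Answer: -3461/4798 ≈ -0.72134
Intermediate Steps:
X(t) = 2*t*(-34 + t) (X(t) = (2*t)*(-34 + t) = 2*t*(-34 + t))
q = 3461
q/(-4798) + X(34)/(((-508 + U) + 709) - 1958) = 3461/(-4798) + (2*34*(-34 + 34))/(((-508 + 713) + 709) - 1958) = 3461*(-1/4798) + (2*34*0)/((205 + 709) - 1958) = -3461/4798 + 0/(914 - 1958) = -3461/4798 + 0/(-1044) = -3461/4798 + 0*(-1/1044) = -3461/4798 + 0 = -3461/4798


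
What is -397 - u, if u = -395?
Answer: -2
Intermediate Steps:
-397 - u = -397 - 1*(-395) = -397 + 395 = -2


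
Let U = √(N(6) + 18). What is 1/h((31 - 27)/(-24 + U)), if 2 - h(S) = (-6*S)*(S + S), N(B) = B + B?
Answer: 3299/7846 - 64*√30/11769 ≈ 0.39068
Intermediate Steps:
N(B) = 2*B
U = √30 (U = √(2*6 + 18) = √(12 + 18) = √30 ≈ 5.4772)
h(S) = 2 + 12*S² (h(S) = 2 - (-6*S)*(S + S) = 2 - (-6*S)*2*S = 2 - (-12)*S² = 2 + 12*S²)
1/h((31 - 27)/(-24 + U)) = 1/(2 + 12*((31 - 27)/(-24 + √30))²) = 1/(2 + 12*(4/(-24 + √30))²) = 1/(2 + 12*(16/(-24 + √30)²)) = 1/(2 + 192/(-24 + √30)²)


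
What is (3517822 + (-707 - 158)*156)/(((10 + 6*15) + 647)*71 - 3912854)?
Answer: -3382882/3859817 ≈ -0.87644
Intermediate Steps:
(3517822 + (-707 - 158)*156)/(((10 + 6*15) + 647)*71 - 3912854) = (3517822 - 865*156)/(((10 + 90) + 647)*71 - 3912854) = (3517822 - 134940)/((100 + 647)*71 - 3912854) = 3382882/(747*71 - 3912854) = 3382882/(53037 - 3912854) = 3382882/(-3859817) = 3382882*(-1/3859817) = -3382882/3859817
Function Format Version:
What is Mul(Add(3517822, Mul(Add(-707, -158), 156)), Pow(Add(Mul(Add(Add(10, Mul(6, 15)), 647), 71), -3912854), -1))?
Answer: Rational(-3382882, 3859817) ≈ -0.87644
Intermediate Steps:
Mul(Add(3517822, Mul(Add(-707, -158), 156)), Pow(Add(Mul(Add(Add(10, Mul(6, 15)), 647), 71), -3912854), -1)) = Mul(Add(3517822, Mul(-865, 156)), Pow(Add(Mul(Add(Add(10, 90), 647), 71), -3912854), -1)) = Mul(Add(3517822, -134940), Pow(Add(Mul(Add(100, 647), 71), -3912854), -1)) = Mul(3382882, Pow(Add(Mul(747, 71), -3912854), -1)) = Mul(3382882, Pow(Add(53037, -3912854), -1)) = Mul(3382882, Pow(-3859817, -1)) = Mul(3382882, Rational(-1, 3859817)) = Rational(-3382882, 3859817)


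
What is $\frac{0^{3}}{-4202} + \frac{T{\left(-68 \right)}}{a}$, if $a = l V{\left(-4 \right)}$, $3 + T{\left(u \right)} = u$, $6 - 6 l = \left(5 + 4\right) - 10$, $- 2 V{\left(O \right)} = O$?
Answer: $- \frac{213}{7} \approx -30.429$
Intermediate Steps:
$V{\left(O \right)} = - \frac{O}{2}$
$l = \frac{7}{6}$ ($l = 1 - \frac{\left(5 + 4\right) - 10}{6} = 1 - \frac{9 - 10}{6} = 1 - - \frac{1}{6} = 1 + \frac{1}{6} = \frac{7}{6} \approx 1.1667$)
$T{\left(u \right)} = -3 + u$
$a = \frac{7}{3}$ ($a = \frac{7 \left(\left(- \frac{1}{2}\right) \left(-4\right)\right)}{6} = \frac{7}{6} \cdot 2 = \frac{7}{3} \approx 2.3333$)
$\frac{0^{3}}{-4202} + \frac{T{\left(-68 \right)}}{a} = \frac{0^{3}}{-4202} + \frac{-3 - 68}{\frac{7}{3}} = 0 \left(- \frac{1}{4202}\right) - \frac{213}{7} = 0 - \frac{213}{7} = - \frac{213}{7}$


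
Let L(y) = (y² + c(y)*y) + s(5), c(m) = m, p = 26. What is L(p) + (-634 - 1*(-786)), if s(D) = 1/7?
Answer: 10529/7 ≈ 1504.1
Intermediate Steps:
s(D) = ⅐
L(y) = ⅐ + 2*y² (L(y) = (y² + y*y) + ⅐ = (y² + y²) + ⅐ = 2*y² + ⅐ = ⅐ + 2*y²)
L(p) + (-634 - 1*(-786)) = (⅐ + 2*26²) + (-634 - 1*(-786)) = (⅐ + 2*676) + (-634 + 786) = (⅐ + 1352) + 152 = 9465/7 + 152 = 10529/7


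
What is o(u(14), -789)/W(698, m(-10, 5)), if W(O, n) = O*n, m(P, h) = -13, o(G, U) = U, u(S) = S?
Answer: 789/9074 ≈ 0.086952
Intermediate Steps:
o(u(14), -789)/W(698, m(-10, 5)) = -789/(698*(-13)) = -789/(-9074) = -789*(-1/9074) = 789/9074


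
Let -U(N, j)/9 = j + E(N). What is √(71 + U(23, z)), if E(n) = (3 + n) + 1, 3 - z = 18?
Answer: I*√37 ≈ 6.0828*I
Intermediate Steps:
z = -15 (z = 3 - 1*18 = 3 - 18 = -15)
E(n) = 4 + n
U(N, j) = -36 - 9*N - 9*j (U(N, j) = -9*(j + (4 + N)) = -9*(4 + N + j) = -36 - 9*N - 9*j)
√(71 + U(23, z)) = √(71 + (-36 - 9*23 - 9*(-15))) = √(71 + (-36 - 207 + 135)) = √(71 - 108) = √(-37) = I*√37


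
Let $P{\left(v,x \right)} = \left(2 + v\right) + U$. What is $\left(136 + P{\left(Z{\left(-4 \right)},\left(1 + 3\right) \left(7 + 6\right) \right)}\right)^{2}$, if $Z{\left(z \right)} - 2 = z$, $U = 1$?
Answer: $18769$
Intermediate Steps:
$Z{\left(z \right)} = 2 + z$
$P{\left(v,x \right)} = 3 + v$ ($P{\left(v,x \right)} = \left(2 + v\right) + 1 = 3 + v$)
$\left(136 + P{\left(Z{\left(-4 \right)},\left(1 + 3\right) \left(7 + 6\right) \right)}\right)^{2} = \left(136 + \left(3 + \left(2 - 4\right)\right)\right)^{2} = \left(136 + \left(3 - 2\right)\right)^{2} = \left(136 + 1\right)^{2} = 137^{2} = 18769$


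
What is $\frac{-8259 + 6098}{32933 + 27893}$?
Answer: $- \frac{2161}{60826} \approx -0.035528$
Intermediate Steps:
$\frac{-8259 + 6098}{32933 + 27893} = - \frac{2161}{60826}$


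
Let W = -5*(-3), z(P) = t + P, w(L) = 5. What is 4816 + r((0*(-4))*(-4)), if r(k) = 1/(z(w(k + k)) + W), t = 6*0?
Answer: 96321/20 ≈ 4816.0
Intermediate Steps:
t = 0
z(P) = P (z(P) = 0 + P = P)
W = 15
r(k) = 1/20 (r(k) = 1/(5 + 15) = 1/20)
4816 + r((0*(-4))*(-4)) = 4816 + 1/20 = 96321/20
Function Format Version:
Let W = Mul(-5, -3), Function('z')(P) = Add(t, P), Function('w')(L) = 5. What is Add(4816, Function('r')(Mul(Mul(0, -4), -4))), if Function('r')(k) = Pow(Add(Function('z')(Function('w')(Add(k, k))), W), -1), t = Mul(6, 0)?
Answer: Rational(96321, 20) ≈ 4816.0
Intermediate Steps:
t = 0
Function('z')(P) = P (Function('z')(P) = Add(0, P) = P)
W = 15
Function('r')(k) = Rational(1, 20) (Function('r')(k) = Pow(Add(5, 15), -1) = Pow(20, -1) = Rational(1, 20))
Add(4816, Function('r')(Mul(Mul(0, -4), -4))) = Add(4816, Rational(1, 20)) = Rational(96321, 20)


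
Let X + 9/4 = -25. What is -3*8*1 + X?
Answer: -205/4 ≈ -51.250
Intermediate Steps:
X = -109/4 (X = -9/4 - 25 = -109/4 ≈ -27.250)
-3*8*1 + X = -3*8*1 - 109/4 = -24*1 - 109/4 = -24 - 109/4 = -205/4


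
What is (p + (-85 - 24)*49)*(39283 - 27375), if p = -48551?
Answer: -641745936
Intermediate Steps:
(p + (-85 - 24)*49)*(39283 - 27375) = (-48551 + (-85 - 24)*49)*(39283 - 27375) = (-48551 - 109*49)*11908 = (-48551 - 5341)*11908 = -53892*11908 = -641745936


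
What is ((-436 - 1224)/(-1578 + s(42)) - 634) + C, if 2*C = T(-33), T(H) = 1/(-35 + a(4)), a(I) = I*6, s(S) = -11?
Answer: -22128441/34958 ≈ -633.00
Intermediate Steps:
a(I) = 6*I
T(H) = -1/11 (T(H) = 1/(-35 + 6*4) = 1/(-35 + 24) = 1/(-11) = -1/11)
C = -1/22 (C = (½)*(-1/11) = -1/22 ≈ -0.045455)
((-436 - 1224)/(-1578 + s(42)) - 634) + C = ((-436 - 1224)/(-1578 - 11) - 634) - 1/22 = (-1660/(-1589) - 634) - 1/22 = (-1660*(-1/1589) - 634) - 1/22 = (1660/1589 - 634) - 1/22 = -1005766/1589 - 1/22 = -22128441/34958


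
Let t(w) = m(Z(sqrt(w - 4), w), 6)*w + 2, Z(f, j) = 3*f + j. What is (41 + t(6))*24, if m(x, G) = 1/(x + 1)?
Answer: 33000/31 - 432*sqrt(2)/31 ≈ 1044.8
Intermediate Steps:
Z(f, j) = j + 3*f
m(x, G) = 1/(1 + x)
t(w) = 2 + w/(1 + w + 3*sqrt(-4 + w)) (t(w) = w/(1 + (w + 3*sqrt(w - 4))) + 2 = w/(1 + (w + 3*sqrt(-4 + w))) + 2 = w/(1 + w + 3*sqrt(-4 + w)) + 2 = 2 + w/(1 + w + 3*sqrt(-4 + w)))
(41 + t(6))*24 = (41 + (2 + 6/(1 + 6 + 3*sqrt(-4 + 6))))*24 = (41 + (2 + 6/(1 + 6 + 3*sqrt(2))))*24 = (41 + (2 + 6/(7 + 3*sqrt(2))))*24 = (43 + 6/(7 + 3*sqrt(2)))*24 = 1032 + 144/(7 + 3*sqrt(2))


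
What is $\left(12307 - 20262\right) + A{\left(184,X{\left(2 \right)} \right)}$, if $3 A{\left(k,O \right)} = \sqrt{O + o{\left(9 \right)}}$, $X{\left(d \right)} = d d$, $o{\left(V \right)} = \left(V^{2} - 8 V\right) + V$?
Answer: $-7955 + \frac{\sqrt{22}}{3} \approx -7953.4$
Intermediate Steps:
$o{\left(V \right)} = V^{2} - 7 V$
$X{\left(d \right)} = d^{2}$
$A{\left(k,O \right)} = \frac{\sqrt{18 + O}}{3}$ ($A{\left(k,O \right)} = \frac{\sqrt{O + 9 \left(-7 + 9\right)}}{3} = \frac{\sqrt{O + 9 \cdot 2}}{3} = \frac{\sqrt{O + 18}}{3} = \frac{\sqrt{18 + O}}{3}$)
$\left(12307 - 20262\right) + A{\left(184,X{\left(2 \right)} \right)} = \left(12307 - 20262\right) + \frac{\sqrt{18 + 2^{2}}}{3} = \left(12307 - 20262\right) + \frac{\sqrt{18 + 4}}{3} = -7955 + \frac{\sqrt{22}}{3}$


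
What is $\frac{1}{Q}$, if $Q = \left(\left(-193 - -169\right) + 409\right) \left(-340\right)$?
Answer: $- \frac{1}{130900} \approx -7.6394 \cdot 10^{-6}$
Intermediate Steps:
$Q = -130900$ ($Q = \left(\left(-193 + 169\right) + 409\right) \left(-340\right) = \left(-24 + 409\right) \left(-340\right) = 385 \left(-340\right) = -130900$)
$\frac{1}{Q} = \frac{1}{-130900} = - \frac{1}{130900}$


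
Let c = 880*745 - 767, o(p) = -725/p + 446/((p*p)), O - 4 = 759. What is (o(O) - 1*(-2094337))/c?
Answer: 1219257524224/381223472777 ≈ 3.1983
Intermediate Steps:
O = 763 (O = 4 + 759 = 763)
o(p) = -725/p + 446/p**2 (o(p) = -725/p + 446/(p**2) = -725/p + 446/p**2)
c = 654833 (c = 655600 - 767 = 654833)
(o(O) - 1*(-2094337))/c = ((446 - 725*763)/763**2 - 1*(-2094337))/654833 = ((446 - 553175)/582169 + 2094337)*(1/654833) = ((1/582169)*(-552729) + 2094337)*(1/654833) = (-552729/582169 + 2094337)*(1/654833) = (1219257524224/582169)*(1/654833) = 1219257524224/381223472777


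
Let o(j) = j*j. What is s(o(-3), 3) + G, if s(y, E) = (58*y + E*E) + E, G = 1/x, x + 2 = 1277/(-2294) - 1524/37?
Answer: 53586208/100353 ≈ 533.98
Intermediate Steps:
o(j) = j²
x = -100353/2294 (x = -2 + (1277/(-2294) - 1524/37) = -2 + (1277*(-1/2294) - 1524*1/37) = -2 + (-1277/2294 - 1524/37) = -2 - 95765/2294 = -100353/2294 ≈ -43.746)
G = -2294/100353 (G = 1/(-100353/2294) = -2294/100353 ≈ -0.022859)
s(y, E) = E + E² + 58*y (s(y, E) = (58*y + E²) + E = (E² + 58*y) + E = E + E² + 58*y)
s(o(-3), 3) + G = (3 + 3² + 58*(-3)²) - 2294/100353 = (3 + 9 + 58*9) - 2294/100353 = (3 + 9 + 522) - 2294/100353 = 534 - 2294/100353 = 53586208/100353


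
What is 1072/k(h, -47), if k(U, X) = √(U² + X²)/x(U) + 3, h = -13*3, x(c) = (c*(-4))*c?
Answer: 59520210048/166565887 + 3261024*√3730/166565887 ≈ 358.53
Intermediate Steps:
x(c) = -4*c² (x(c) = (-4*c)*c = -4*c²)
h = -39
k(U, X) = 3 - √(U² + X²)/(4*U²) (k(U, X) = √(U² + X²)/((-4*U²)) + 3 = (-1/(4*U²))*√(U² + X²) + 3 = -√(U² + X²)/(4*U²) + 3 = 3 - √(U² + X²)/(4*U²))
1072/k(h, -47) = 1072/(3 - ¼*√((-39)² + (-47)²)/(-39)²) = 1072/(3 - ¼*1/1521*√(1521 + 2209)) = 1072/(3 - ¼*1/1521*√3730) = 1072/(3 - √3730/6084)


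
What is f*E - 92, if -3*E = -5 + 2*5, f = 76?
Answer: -656/3 ≈ -218.67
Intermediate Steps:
E = -5/3 (E = -(-5 + 2*5)/3 = -(-5 + 10)/3 = -⅓*5 = -5/3 ≈ -1.6667)
f*E - 92 = 76*(-5/3) - 92 = -380/3 - 92 = -656/3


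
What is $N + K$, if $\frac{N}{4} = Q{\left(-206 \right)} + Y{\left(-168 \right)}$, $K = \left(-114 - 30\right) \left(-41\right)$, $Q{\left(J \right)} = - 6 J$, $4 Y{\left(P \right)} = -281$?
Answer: $10567$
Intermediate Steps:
$Y{\left(P \right)} = - \frac{281}{4}$ ($Y{\left(P \right)} = \frac{1}{4} \left(-281\right) = - \frac{281}{4}$)
$K = 5904$ ($K = \left(-144\right) \left(-41\right) = 5904$)
$N = 4663$ ($N = 4 \left(\left(-6\right) \left(-206\right) - \frac{281}{4}\right) = 4 \left(1236 - \frac{281}{4}\right) = 4 \cdot \frac{4663}{4} = 4663$)
$N + K = 4663 + 5904 = 10567$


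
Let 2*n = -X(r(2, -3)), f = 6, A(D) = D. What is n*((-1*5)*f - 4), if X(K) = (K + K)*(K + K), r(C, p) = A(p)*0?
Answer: 0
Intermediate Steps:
r(C, p) = 0 (r(C, p) = p*0 = 0)
X(K) = 4*K² (X(K) = (2*K)*(2*K) = 4*K²)
n = 0 (n = (-4*0²)/2 = (-4*0)/2 = (-1*0)/2 = (½)*0 = 0)
n*((-1*5)*f - 4) = 0*(-1*5*6 - 4) = 0*(-5*6 - 4) = 0*(-30 - 4) = 0*(-34) = 0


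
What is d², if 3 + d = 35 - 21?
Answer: 121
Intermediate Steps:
d = 11 (d = -3 + (35 - 21) = -3 + 14 = 11)
d² = 11² = 121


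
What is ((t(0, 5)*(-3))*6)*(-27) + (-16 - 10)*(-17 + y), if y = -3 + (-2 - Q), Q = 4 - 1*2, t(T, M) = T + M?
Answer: 3054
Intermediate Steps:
t(T, M) = M + T
Q = 2 (Q = 4 - 2 = 2)
y = -7 (y = -3 + (-2 - 1*2) = -3 + (-2 - 2) = -3 - 4 = -7)
((t(0, 5)*(-3))*6)*(-27) + (-16 - 10)*(-17 + y) = (((5 + 0)*(-3))*6)*(-27) + (-16 - 10)*(-17 - 7) = ((5*(-3))*6)*(-27) - 26*(-24) = -15*6*(-27) + 624 = -90*(-27) + 624 = 2430 + 624 = 3054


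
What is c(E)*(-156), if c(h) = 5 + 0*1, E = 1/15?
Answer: -780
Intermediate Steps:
E = 1/15 ≈ 0.066667
c(h) = 5 (c(h) = 5 + 0 = 5)
c(E)*(-156) = 5*(-156) = -780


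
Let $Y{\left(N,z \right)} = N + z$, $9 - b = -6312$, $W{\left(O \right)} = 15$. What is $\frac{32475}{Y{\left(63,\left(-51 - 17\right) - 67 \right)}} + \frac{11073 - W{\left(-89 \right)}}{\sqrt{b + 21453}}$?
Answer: $- \frac{10825}{24} + \frac{1843 \sqrt{3086}}{1543} \approx -384.69$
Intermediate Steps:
$b = 6321$ ($b = 9 - -6312 = 9 + 6312 = 6321$)
$\frac{32475}{Y{\left(63,\left(-51 - 17\right) - 67 \right)}} + \frac{11073 - W{\left(-89 \right)}}{\sqrt{b + 21453}} = \frac{32475}{63 - 135} + \frac{11073 - 15}{\sqrt{6321 + 21453}} = \frac{32475}{63 - 135} + \frac{11073 - 15}{\sqrt{27774}} = \frac{32475}{63 - 135} + \frac{11058}{3 \sqrt{3086}} = \frac{32475}{-72} + 11058 \frac{\sqrt{3086}}{9258} = 32475 \left(- \frac{1}{72}\right) + \frac{1843 \sqrt{3086}}{1543} = - \frac{10825}{24} + \frac{1843 \sqrt{3086}}{1543}$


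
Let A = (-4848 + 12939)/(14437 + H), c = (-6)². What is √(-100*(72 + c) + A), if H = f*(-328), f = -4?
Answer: 33*I*√2459694569/15749 ≈ 103.92*I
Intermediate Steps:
c = 36
H = 1312 (H = -4*(-328) = 1312)
A = 8091/15749 (A = (-4848 + 12939)/(14437 + 1312) = 8091/15749 ≈ 0.51375)
√(-100*(72 + c) + A) = √(-100*(72 + 36) + 8091/15749) = √(-100*108 + 8091/15749) = √(-10800 + 8091/15749) = √(-170081109/15749) = 33*I*√2459694569/15749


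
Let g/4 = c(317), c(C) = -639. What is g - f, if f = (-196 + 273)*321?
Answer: -27273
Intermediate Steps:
g = -2556 (g = 4*(-639) = -2556)
f = 24717 (f = 77*321 = 24717)
g - f = -2556 - 1*24717 = -2556 - 24717 = -27273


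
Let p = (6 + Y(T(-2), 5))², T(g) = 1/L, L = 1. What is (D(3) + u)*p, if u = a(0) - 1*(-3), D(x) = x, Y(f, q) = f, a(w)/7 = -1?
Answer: -49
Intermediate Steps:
a(w) = -7 (a(w) = 7*(-1) = -7)
T(g) = 1 (T(g) = 1/1 = 1)
p = 49 (p = (6 + 1)² = 7² = 49)
u = -4 (u = -7 - 1*(-3) = -7 + 3 = -4)
(D(3) + u)*p = (3 - 4)*49 = -1*49 = -49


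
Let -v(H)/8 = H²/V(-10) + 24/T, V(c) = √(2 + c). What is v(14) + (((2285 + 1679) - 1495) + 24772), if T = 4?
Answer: 27193 + 392*I*√2 ≈ 27193.0 + 554.37*I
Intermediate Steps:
v(H) = -48 + 2*I*√2*H² (v(H) = -8*(H²/(√(2 - 10)) + 24/4) = -8*(H²/(√(-8)) + 24*(¼)) = -8*(H²/((2*I*√2)) + 6) = -8*(H²*(-I*√2/4) + 6) = -8*(-I*√2*H²/4 + 6) = -8*(6 - I*√2*H²/4) = -48 + 2*I*√2*H²)
v(14) + (((2285 + 1679) - 1495) + 24772) = (-48 + 2*I*√2*14²) + (((2285 + 1679) - 1495) + 24772) = (-48 + 2*I*√2*196) + ((3964 - 1495) + 24772) = (-48 + 392*I*√2) + (2469 + 24772) = (-48 + 392*I*√2) + 27241 = 27193 + 392*I*√2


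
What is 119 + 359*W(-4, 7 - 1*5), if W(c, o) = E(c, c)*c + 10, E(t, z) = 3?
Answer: -599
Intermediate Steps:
W(c, o) = 10 + 3*c (W(c, o) = 3*c + 10 = 10 + 3*c)
119 + 359*W(-4, 7 - 1*5) = 119 + 359*(10 + 3*(-4)) = 119 + 359*(10 - 12) = 119 + 359*(-2) = 119 - 718 = -599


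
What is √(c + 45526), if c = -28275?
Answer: √17251 ≈ 131.34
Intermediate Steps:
√(c + 45526) = √(-28275 + 45526) = √17251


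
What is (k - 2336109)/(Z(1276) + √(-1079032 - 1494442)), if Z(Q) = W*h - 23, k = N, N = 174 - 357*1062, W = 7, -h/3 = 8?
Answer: 172859393/869985 + 905023*I*√2573474/869985 ≈ 198.69 + 1668.8*I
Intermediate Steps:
h = -24 (h = -3*8 = -24)
N = -378960 (N = 174 - 379134 = -378960)
k = -378960
Z(Q) = -191 (Z(Q) = 7*(-24) - 23 = -168 - 23 = -191)
(k - 2336109)/(Z(1276) + √(-1079032 - 1494442)) = (-378960 - 2336109)/(-191 + √(-1079032 - 1494442)) = -2715069/(-191 + √(-2573474)) = -2715069/(-191 + I*√2573474)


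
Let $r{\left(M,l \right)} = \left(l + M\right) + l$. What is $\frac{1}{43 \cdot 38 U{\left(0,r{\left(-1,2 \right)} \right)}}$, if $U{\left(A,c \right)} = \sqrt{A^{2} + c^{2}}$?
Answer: $\frac{1}{4902} \approx 0.000204$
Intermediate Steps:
$r{\left(M,l \right)} = M + 2 l$ ($r{\left(M,l \right)} = \left(M + l\right) + l = M + 2 l$)
$\frac{1}{43 \cdot 38 U{\left(0,r{\left(-1,2 \right)} \right)}} = \frac{1}{43 \cdot 38 \sqrt{0^{2} + \left(-1 + 2 \cdot 2\right)^{2}}} = \frac{1}{1634 \sqrt{0 + \left(-1 + 4\right)^{2}}} = \frac{1}{1634 \sqrt{0 + 3^{2}}} = \frac{1}{1634 \sqrt{0 + 9}} = \frac{1}{1634 \sqrt{9}} = \frac{1}{1634 \cdot 3} = \frac{1}{4902}$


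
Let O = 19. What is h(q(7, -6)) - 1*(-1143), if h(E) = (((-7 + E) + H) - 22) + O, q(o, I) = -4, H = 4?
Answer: 1133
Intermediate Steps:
h(E) = -6 + E (h(E) = (((-7 + E) + 4) - 22) + 19 = ((-3 + E) - 22) + 19 = (-25 + E) + 19 = -6 + E)
h(q(7, -6)) - 1*(-1143) = (-6 - 4) - 1*(-1143) = -10 + 1143 = 1133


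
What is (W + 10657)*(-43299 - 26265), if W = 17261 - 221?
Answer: -1926714108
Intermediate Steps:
W = 17040
(W + 10657)*(-43299 - 26265) = (17040 + 10657)*(-43299 - 26265) = 27697*(-69564) = -1926714108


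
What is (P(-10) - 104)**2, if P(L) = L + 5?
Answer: 11881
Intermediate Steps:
P(L) = 5 + L
(P(-10) - 104)**2 = ((5 - 10) - 104)**2 = (-5 - 104)**2 = (-109)**2 = 11881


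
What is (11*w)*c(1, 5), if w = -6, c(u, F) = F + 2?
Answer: -462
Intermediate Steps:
c(u, F) = 2 + F
(11*w)*c(1, 5) = (11*(-6))*(2 + 5) = -66*7 = -462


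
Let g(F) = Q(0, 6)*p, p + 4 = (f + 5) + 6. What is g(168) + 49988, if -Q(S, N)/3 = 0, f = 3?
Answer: 49988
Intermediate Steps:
Q(S, N) = 0 (Q(S, N) = -3*0 = 0)
p = 10 (p = -4 + ((3 + 5) + 6) = -4 + (8 + 6) = -4 + 14 = 10)
g(F) = 0 (g(F) = 0*10 = 0)
g(168) + 49988 = 0 + 49988 = 49988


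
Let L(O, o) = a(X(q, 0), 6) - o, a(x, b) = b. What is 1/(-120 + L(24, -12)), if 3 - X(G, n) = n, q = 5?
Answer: -1/102 ≈ -0.0098039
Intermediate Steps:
X(G, n) = 3 - n
L(O, o) = 6 - o
1/(-120 + L(24, -12)) = 1/(-120 + (6 - 1*(-12))) = 1/(-120 + (6 + 12)) = 1/(-120 + 18) = 1/(-102) = -1/102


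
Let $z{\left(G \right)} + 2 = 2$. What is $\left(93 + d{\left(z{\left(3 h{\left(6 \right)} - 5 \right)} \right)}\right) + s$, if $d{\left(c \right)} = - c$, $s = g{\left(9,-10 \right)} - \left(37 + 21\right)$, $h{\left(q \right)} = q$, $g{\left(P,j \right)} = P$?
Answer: $44$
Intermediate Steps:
$z{\left(G \right)} = 0$ ($z{\left(G \right)} = -2 + 2 = 0$)
$s = -49$ ($s = 9 - \left(37 + 21\right) = 9 - 58 = -49$)
$\left(93 + d{\left(z{\left(3 h{\left(6 \right)} - 5 \right)} \right)}\right) + s = \left(93 - 0\right) - 49 = \left(93 + 0\right) - 49 = 93 - 49 = 44$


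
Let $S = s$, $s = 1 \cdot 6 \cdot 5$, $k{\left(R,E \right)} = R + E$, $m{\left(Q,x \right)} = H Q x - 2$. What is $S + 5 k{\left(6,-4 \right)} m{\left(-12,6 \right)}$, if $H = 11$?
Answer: $-7910$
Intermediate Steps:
$m{\left(Q,x \right)} = -2 + 11 Q x$ ($m{\left(Q,x \right)} = 11 Q x - 2 = -2 + 11 Q x$)
$k{\left(R,E \right)} = E + R$
$s = 30$ ($s = 6 \cdot 5 = 30$)
$S = 30$
$S + 5 k{\left(6,-4 \right)} m{\left(-12,6 \right)} = 30 + 5 \left(-4 + 6\right) \left(-2 + 11 \left(-12\right) 6\right) = 30 + 5 \cdot 2 \left(-2 - 792\right) = 30 + 10 \left(-794\right) = 30 - 7940 = -7910$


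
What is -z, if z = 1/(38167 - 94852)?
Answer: 1/56685 ≈ 1.7641e-5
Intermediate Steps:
z = -1/56685 (z = 1/(-56685) = -1/56685 ≈ -1.7641e-5)
-z = -1*(-1/56685) = 1/56685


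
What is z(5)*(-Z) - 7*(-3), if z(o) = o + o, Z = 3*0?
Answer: 21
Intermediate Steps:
Z = 0
z(o) = 2*o
z(5)*(-Z) - 7*(-3) = (2*5)*(-1*0) - 7*(-3) = 10*0 + 21 = 0 + 21 = 21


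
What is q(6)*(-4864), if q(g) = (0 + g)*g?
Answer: -175104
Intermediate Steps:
q(g) = g² (q(g) = g*g = g²)
q(6)*(-4864) = 6²*(-4864) = 36*(-4864) = -175104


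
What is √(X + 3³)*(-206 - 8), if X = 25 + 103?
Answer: -214*√155 ≈ -2664.3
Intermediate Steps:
X = 128
√(X + 3³)*(-206 - 8) = √(128 + 3³)*(-206 - 8) = √(128 + 27)*(-214) = √155*(-214) = -214*√155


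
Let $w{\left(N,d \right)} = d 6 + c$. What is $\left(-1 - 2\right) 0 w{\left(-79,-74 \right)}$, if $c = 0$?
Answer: $0$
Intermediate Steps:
$w{\left(N,d \right)} = 6 d$ ($w{\left(N,d \right)} = d 6 + 0 = 6 d + 0 = 6 d$)
$\left(-1 - 2\right) 0 w{\left(-79,-74 \right)} = \left(-1 - 2\right) 0 \cdot 6 \left(-74\right) = \left(-3\right) 0 \left(-444\right) = 0 \left(-444\right) = 0$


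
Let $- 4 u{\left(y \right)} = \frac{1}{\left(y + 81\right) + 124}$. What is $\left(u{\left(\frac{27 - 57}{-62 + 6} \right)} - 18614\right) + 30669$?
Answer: $\frac{69376518}{5755} \approx 12055.0$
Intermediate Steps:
$u{\left(y \right)} = - \frac{1}{4 \left(205 + y\right)}$ ($u{\left(y \right)} = - \frac{1}{4 \left(\left(y + 81\right) + 124\right)} = - \frac{1}{4 \left(\left(81 + y\right) + 124\right)} = - \frac{1}{4 \left(205 + y\right)}$)
$\left(u{\left(\frac{27 - 57}{-62 + 6} \right)} - 18614\right) + 30669 = \left(- \frac{1}{820 + 4 \frac{27 - 57}{-62 + 6}} - 18614\right) + 30669 = \left(- \frac{1}{820 + 4 \left(- \frac{30}{-56}\right)} - 18614\right) + 30669 = \left(- \frac{1}{820 + 4 \left(\left(-30\right) \left(- \frac{1}{56}\right)\right)} - 18614\right) + 30669 = \left(- \frac{1}{820 + 4 \cdot \frac{15}{28}} - 18614\right) + 30669 = \left(- \frac{1}{820 + \frac{15}{7}} - 18614\right) + 30669 = \left(- \frac{1}{\frac{5755}{7}} - 18614\right) + 30669 = \left(\left(-1\right) \frac{7}{5755} - 18614\right) + 30669 = \left(- \frac{7}{5755} - 18614\right) + 30669 = - \frac{107123577}{5755} + 30669 = \frac{69376518}{5755}$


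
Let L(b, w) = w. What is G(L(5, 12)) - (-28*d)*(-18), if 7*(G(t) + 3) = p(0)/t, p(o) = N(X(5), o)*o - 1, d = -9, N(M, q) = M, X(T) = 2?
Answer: 380771/84 ≈ 4533.0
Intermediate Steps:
p(o) = -1 + 2*o (p(o) = 2*o - 1 = -1 + 2*o)
G(t) = -3 - 1/(7*t) (G(t) = -3 + ((-1 + 2*0)/t)/7 = -3 + ((-1 + 0)/t)/7 = -3 + (-1/t)/7 = -3 - 1/(7*t))
G(L(5, 12)) - (-28*d)*(-18) = (-3 - ⅐/12) - (-28*(-9))*(-18) = (-3 - ⅐*1/12) - 252*(-18) = (-3 - 1/84) - 1*(-4536) = -253/84 + 4536 = 380771/84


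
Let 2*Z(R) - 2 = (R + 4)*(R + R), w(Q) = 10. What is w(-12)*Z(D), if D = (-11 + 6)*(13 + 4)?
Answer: 68860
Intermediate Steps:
D = -85 (D = -5*17 = -85)
Z(R) = 1 + R*(4 + R) (Z(R) = 1 + ((R + 4)*(R + R))/2 = 1 + ((4 + R)*(2*R))/2 = 1 + (2*R*(4 + R))/2 = 1 + R*(4 + R))
w(-12)*Z(D) = 10*(1 + (-85)² + 4*(-85)) = 10*(1 + 7225 - 340) = 10*6886 = 68860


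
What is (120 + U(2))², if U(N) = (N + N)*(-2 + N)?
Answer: 14400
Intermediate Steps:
U(N) = 2*N*(-2 + N) (U(N) = (2*N)*(-2 + N) = 2*N*(-2 + N))
(120 + U(2))² = (120 + 2*2*(-2 + 2))² = (120 + 2*2*0)² = (120 + 0)² = 120² = 14400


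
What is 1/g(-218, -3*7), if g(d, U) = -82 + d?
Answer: -1/300 ≈ -0.0033333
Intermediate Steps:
1/g(-218, -3*7) = 1/(-82 - 218) = 1/(-300) = -1/300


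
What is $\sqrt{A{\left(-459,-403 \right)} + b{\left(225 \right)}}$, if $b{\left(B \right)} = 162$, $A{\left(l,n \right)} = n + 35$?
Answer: $i \sqrt{206} \approx 14.353 i$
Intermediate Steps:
$A{\left(l,n \right)} = 35 + n$
$\sqrt{A{\left(-459,-403 \right)} + b{\left(225 \right)}} = \sqrt{\left(35 - 403\right) + 162} = \sqrt{-368 + 162} = \sqrt{-206} = i \sqrt{206}$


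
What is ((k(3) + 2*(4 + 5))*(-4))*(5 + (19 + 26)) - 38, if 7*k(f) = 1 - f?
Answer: -25066/7 ≈ -3580.9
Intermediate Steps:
k(f) = ⅐ - f/7 (k(f) = (1 - f)/7 = ⅐ - f/7)
((k(3) + 2*(4 + 5))*(-4))*(5 + (19 + 26)) - 38 = (((⅐ - ⅐*3) + 2*(4 + 5))*(-4))*(5 + (19 + 26)) - 38 = (((⅐ - 3/7) + 2*9)*(-4))*(5 + 45) - 38 = ((-2/7 + 18)*(-4))*50 - 38 = ((124/7)*(-4))*50 - 38 = -496/7*50 - 38 = -24800/7 - 38 = -25066/7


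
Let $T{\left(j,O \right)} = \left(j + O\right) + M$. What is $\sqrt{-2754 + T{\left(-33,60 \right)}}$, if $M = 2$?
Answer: $5 i \sqrt{109} \approx 52.202 i$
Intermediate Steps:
$T{\left(j,O \right)} = 2 + O + j$ ($T{\left(j,O \right)} = \left(j + O\right) + 2 = \left(O + j\right) + 2 = 2 + O + j$)
$\sqrt{-2754 + T{\left(-33,60 \right)}} = \sqrt{-2754 + \left(2 + 60 - 33\right)} = \sqrt{-2754 + 29} = \sqrt{-2725} = 5 i \sqrt{109}$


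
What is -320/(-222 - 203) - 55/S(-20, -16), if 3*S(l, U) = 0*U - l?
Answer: -2549/340 ≈ -7.4971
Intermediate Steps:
S(l, U) = -l/3 (S(l, U) = (0*U - l)/3 = (0 - l)/3 = (-l)/3 = -l/3)
-320/(-222 - 203) - 55/S(-20, -16) = -320/(-222 - 203) - 55/((-⅓*(-20))) = -320/(-425) - 55/20/3 = -320*(-1/425) - 55*3/20 = 64/85 - 33/4 = -2549/340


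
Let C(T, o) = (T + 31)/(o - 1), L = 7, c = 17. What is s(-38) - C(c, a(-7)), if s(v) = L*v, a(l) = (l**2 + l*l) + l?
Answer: -3998/15 ≈ -266.53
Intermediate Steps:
a(l) = l + 2*l**2 (a(l) = (l**2 + l**2) + l = 2*l**2 + l = l + 2*l**2)
C(T, o) = (31 + T)/(-1 + o)
s(v) = 7*v
s(-38) - C(c, a(-7)) = 7*(-38) - (31 + 17)/(-1 - 7*(1 + 2*(-7))) = -266 - 48/(-1 - 7*(1 - 14)) = -266 - 48/(-1 - 7*(-13)) = -266 - 48/(-1 + 91) = -266 - 48/90 = -266 - 1*8/15 = -266 - 8/15 = -3998/15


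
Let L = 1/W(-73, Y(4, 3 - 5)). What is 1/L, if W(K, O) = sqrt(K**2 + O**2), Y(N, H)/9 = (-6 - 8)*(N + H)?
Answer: sqrt(68833) ≈ 262.36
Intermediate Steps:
Y(N, H) = -126*H - 126*N (Y(N, H) = 9*((-6 - 8)*(N + H)) = 9*(-14*(H + N)) = 9*(-14*H - 14*N) = -126*H - 126*N)
L = sqrt(68833)/68833 (L = 1/(sqrt((-73)**2 + (-126*(3 - 5) - 126*4)**2)) = 1/(sqrt(5329 + (-126*(-2) - 504)**2)) = 1/(sqrt(5329 + (252 - 504)**2)) = 1/(sqrt(5329 + (-252)**2)) = 1/(sqrt(5329 + 63504)) = 1/(sqrt(68833)) = sqrt(68833)/68833 ≈ 0.0038115)
1/L = 1/(sqrt(68833)/68833) = sqrt(68833)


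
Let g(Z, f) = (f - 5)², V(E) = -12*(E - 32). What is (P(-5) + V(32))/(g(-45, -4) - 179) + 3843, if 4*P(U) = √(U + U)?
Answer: 3843 - I*√10/392 ≈ 3843.0 - 0.008067*I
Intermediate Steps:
V(E) = 384 - 12*E (V(E) = -12*(-32 + E) = 384 - 12*E)
g(Z, f) = (-5 + f)²
P(U) = √2*√U/4 (P(U) = √(U + U)/4 = √(2*U)/4 = (√2*√U)/4 = √2*√U/4)
(P(-5) + V(32))/(g(-45, -4) - 179) + 3843 = (√2*√(-5)/4 + (384 - 12*32))/((-5 - 4)² - 179) + 3843 = (√2*(I*√5)/4 + (384 - 384))/((-9)² - 179) + 3843 = (I*√10/4 + 0)/(81 - 179) + 3843 = (I*√10/4)/(-98) + 3843 = (I*√10/4)*(-1/98) + 3843 = -I*√10/392 + 3843 = 3843 - I*√10/392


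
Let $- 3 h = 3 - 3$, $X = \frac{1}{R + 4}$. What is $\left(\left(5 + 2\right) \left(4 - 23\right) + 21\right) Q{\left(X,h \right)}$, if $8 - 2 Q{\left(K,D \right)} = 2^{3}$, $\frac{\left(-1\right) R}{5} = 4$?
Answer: $0$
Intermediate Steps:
$R = -20$ ($R = \left(-5\right) 4 = -20$)
$X = - \frac{1}{16}$ ($X = \frac{1}{-20 + 4} = \frac{1}{-16} = - \frac{1}{16} \approx -0.0625$)
$h = 0$ ($h = - \frac{3 - 3}{3} = \left(- \frac{1}{3}\right) 0 = 0$)
$Q{\left(K,D \right)} = 0$ ($Q{\left(K,D \right)} = 4 - \frac{2^{3}}{2} = 4 - 4 = 0$)
$\left(\left(5 + 2\right) \left(4 - 23\right) + 21\right) Q{\left(X,h \right)} = \left(\left(5 + 2\right) \left(4 - 23\right) + 21\right) 0 = \left(7 \left(-19\right) + 21\right) 0 = \left(-133 + 21\right) 0 = \left(-112\right) 0 = 0$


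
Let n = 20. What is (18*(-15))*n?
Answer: -5400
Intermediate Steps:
(18*(-15))*n = (18*(-15))*20 = -270*20 = -5400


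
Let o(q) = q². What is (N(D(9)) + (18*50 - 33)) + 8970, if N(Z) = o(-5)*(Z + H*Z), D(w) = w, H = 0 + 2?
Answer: 10512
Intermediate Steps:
H = 2
N(Z) = 75*Z (N(Z) = (-5)²*(Z + 2*Z) = 25*(3*Z) = 75*Z)
(N(D(9)) + (18*50 - 33)) + 8970 = (75*9 + (18*50 - 33)) + 8970 = (675 + (900 - 33)) + 8970 = (675 + 867) + 8970 = 1542 + 8970 = 10512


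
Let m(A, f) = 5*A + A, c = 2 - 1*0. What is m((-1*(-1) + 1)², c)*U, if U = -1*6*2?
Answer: -288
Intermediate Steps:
c = 2 (c = 2 + 0 = 2)
m(A, f) = 6*A
U = -12 (U = -6*2 = -12)
m((-1*(-1) + 1)², c)*U = (6*(-1*(-1) + 1)²)*(-12) = (6*(1 + 1)²)*(-12) = (6*2²)*(-12) = (6*4)*(-12) = 24*(-12) = -288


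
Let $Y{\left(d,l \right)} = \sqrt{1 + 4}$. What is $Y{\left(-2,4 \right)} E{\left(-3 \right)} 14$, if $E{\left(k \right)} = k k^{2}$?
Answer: $- 378 \sqrt{5} \approx -845.23$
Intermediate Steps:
$E{\left(k \right)} = k^{3}$
$Y{\left(d,l \right)} = \sqrt{5}$
$Y{\left(-2,4 \right)} E{\left(-3 \right)} 14 = \sqrt{5} \left(-3\right)^{3} \cdot 14 = \sqrt{5} \left(-27\right) 14 = - 27 \sqrt{5} \cdot 14 = - 378 \sqrt{5}$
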